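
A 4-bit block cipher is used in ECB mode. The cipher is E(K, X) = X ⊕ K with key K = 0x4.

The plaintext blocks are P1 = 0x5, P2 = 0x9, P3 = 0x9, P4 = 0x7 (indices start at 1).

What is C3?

ECB encryption: C_i = E(K, P_i).
C3: E(K, 0x9) = 0xD.

C3 = 0xD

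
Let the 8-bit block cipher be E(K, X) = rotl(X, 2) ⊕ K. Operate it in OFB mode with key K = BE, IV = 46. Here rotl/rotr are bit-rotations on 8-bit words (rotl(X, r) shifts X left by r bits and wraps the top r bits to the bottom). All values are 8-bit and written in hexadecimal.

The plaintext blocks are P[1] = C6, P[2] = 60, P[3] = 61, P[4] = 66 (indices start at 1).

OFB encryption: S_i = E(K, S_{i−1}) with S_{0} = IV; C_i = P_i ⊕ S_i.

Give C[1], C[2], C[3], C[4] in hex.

C[1] = 61, C[2] = 40, C[3] = 5F, C[4] = 20

C[1]: S = E(K, 46) = A7; C6 ⊕ A7 = 61.
C[2]: S = E(K, A7) = 20; 60 ⊕ 20 = 40.
C[3]: S = E(K, 20) = 3E; 61 ⊕ 3E = 5F.
C[4]: S = E(K, 3E) = 46; 66 ⊕ 46 = 20.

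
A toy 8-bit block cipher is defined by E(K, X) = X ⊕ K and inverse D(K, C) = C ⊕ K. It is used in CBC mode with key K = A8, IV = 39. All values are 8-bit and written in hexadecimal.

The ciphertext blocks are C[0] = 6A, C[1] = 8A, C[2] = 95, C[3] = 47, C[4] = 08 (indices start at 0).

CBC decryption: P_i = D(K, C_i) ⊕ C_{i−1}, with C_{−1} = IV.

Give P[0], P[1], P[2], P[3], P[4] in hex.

P[0]: D(K, 6A) = C2; C2 ⊕ 39 = FB.
P[1]: D(K, 8A) = 22; 22 ⊕ 6A = 48.
P[2]: D(K, 95) = 3D; 3D ⊕ 8A = B7.
P[3]: D(K, 47) = EF; EF ⊕ 95 = 7A.
P[4]: D(K, 08) = A0; A0 ⊕ 47 = E7.

P[0] = FB, P[1] = 48, P[2] = B7, P[3] = 7A, P[4] = E7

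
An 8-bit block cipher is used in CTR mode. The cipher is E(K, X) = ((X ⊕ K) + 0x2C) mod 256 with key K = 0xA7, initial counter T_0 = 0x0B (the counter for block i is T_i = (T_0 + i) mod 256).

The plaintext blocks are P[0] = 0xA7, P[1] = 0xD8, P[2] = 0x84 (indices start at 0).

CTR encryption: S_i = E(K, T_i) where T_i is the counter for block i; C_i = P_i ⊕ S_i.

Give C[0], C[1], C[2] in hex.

C[0] = 0x7F, C[1] = 0x0F, C[2] = 0x52

C[0]: T = 0x0B, S = E(K, T) = 0xD8; 0xA7 ⊕ 0xD8 = 0x7F.
C[1]: T = 0x0C, S = E(K, T) = 0xD7; 0xD8 ⊕ 0xD7 = 0x0F.
C[2]: T = 0x0D, S = E(K, T) = 0xD6; 0x84 ⊕ 0xD6 = 0x52.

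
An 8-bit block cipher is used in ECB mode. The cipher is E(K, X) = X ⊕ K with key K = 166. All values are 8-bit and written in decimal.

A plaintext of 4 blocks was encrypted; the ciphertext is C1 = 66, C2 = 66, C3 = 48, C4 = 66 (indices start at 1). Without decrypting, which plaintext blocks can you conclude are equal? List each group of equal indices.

P1 = P2 = P4

ECB encrypts each block independently with the same key, so equal ciphertext blocks imply equal plaintext blocks.
C1 = C2 = C4 = 66, so P1 = P2 = P4.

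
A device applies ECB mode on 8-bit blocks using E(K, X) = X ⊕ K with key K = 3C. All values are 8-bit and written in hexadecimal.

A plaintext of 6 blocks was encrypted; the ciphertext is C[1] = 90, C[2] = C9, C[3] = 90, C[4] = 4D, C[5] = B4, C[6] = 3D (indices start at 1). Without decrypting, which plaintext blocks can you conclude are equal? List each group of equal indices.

ECB encrypts each block independently with the same key, so equal ciphertext blocks imply equal plaintext blocks.
C[1] = C[3] = 90, so P[1] = P[3].

P[1] = P[3]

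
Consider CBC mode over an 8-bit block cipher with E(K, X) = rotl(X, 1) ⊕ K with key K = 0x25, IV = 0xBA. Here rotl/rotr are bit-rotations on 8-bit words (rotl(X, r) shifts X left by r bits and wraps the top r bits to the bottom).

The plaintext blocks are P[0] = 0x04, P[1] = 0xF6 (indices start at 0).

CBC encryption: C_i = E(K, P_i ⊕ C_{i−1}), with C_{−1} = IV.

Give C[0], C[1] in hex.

C[0]: P[0] ⊕ 0xBA = 0xBE; E(K, 0xBE) = 0x58.
C[1]: P[1] ⊕ 0x58 = 0xAE; E(K, 0xAE) = 0x78.

C[0] = 0x58, C[1] = 0x78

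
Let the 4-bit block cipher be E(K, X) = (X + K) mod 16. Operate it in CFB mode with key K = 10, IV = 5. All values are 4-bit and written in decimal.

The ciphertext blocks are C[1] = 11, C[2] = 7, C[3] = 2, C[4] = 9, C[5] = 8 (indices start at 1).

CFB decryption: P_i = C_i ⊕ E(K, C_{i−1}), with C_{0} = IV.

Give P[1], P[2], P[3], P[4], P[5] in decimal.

P[1]: E(K, 5) = 15; 11 ⊕ 15 = 4.
P[2]: E(K, 11) = 5; 7 ⊕ 5 = 2.
P[3]: E(K, 7) = 1; 2 ⊕ 1 = 3.
P[4]: E(K, 2) = 12; 9 ⊕ 12 = 5.
P[5]: E(K, 9) = 3; 8 ⊕ 3 = 11.

P[1] = 4, P[2] = 2, P[3] = 3, P[4] = 5, P[5] = 11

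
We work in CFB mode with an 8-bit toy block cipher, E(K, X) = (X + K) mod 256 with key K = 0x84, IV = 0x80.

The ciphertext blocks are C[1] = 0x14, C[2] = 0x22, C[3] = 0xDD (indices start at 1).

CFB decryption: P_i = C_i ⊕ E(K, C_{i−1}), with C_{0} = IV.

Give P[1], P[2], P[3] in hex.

P[1]: E(K, 0x80) = 0x04; 0x14 ⊕ 0x04 = 0x10.
P[2]: E(K, 0x14) = 0x98; 0x22 ⊕ 0x98 = 0xBA.
P[3]: E(K, 0x22) = 0xA6; 0xDD ⊕ 0xA6 = 0x7B.

P[1] = 0x10, P[2] = 0xBA, P[3] = 0x7B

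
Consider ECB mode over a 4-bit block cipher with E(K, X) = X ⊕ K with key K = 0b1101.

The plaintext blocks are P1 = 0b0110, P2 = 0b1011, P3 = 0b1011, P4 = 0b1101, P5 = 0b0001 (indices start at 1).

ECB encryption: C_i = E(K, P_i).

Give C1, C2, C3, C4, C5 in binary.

C1: E(K, 0b0110) = 0b1011.
C2: E(K, 0b1011) = 0b0110.
C3: E(K, 0b1011) = 0b0110.
C4: E(K, 0b1101) = 0b0000.
C5: E(K, 0b0001) = 0b1100.

C1 = 0b1011, C2 = 0b0110, C3 = 0b0110, C4 = 0b0000, C5 = 0b1100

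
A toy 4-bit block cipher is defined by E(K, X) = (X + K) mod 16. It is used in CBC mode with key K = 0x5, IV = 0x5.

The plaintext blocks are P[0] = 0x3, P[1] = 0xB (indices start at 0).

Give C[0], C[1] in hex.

C[0] = 0xB, C[1] = 0x5

CBC encryption: C_i = E(K, P_i ⊕ C_{i−1}), with C_{−1} = IV.
C[0]: P[0] ⊕ 0x5 = 0x6; E(K, 0x6) = 0xB.
C[1]: P[1] ⊕ 0xB = 0x0; E(K, 0x0) = 0x5.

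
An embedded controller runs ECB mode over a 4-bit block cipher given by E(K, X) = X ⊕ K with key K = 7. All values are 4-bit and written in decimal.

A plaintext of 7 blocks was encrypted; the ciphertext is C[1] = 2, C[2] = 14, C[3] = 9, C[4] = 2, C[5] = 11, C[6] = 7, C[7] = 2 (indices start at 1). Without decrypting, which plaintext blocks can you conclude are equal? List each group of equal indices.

ECB encrypts each block independently with the same key, so equal ciphertext blocks imply equal plaintext blocks.
C[1] = C[4] = C[7] = 2, so P[1] = P[4] = P[7].

P[1] = P[4] = P[7]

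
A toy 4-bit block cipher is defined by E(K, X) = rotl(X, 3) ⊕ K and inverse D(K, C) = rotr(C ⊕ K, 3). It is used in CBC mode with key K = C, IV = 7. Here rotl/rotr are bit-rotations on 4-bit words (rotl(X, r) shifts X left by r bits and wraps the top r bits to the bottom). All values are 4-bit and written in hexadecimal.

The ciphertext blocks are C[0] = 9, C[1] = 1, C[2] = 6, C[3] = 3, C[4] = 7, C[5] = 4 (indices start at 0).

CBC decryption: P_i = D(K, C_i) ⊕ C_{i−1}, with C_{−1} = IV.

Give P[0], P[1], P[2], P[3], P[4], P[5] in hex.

P[0] = D, P[1] = 2, P[2] = 4, P[3] = 9, P[4] = 4, P[5] = 6

P[0]: D(K, 9) = A; A ⊕ 7 = D.
P[1]: D(K, 1) = B; B ⊕ 9 = 2.
P[2]: D(K, 6) = 5; 5 ⊕ 1 = 4.
P[3]: D(K, 3) = F; F ⊕ 6 = 9.
P[4]: D(K, 7) = 7; 7 ⊕ 3 = 4.
P[5]: D(K, 4) = 1; 1 ⊕ 7 = 6.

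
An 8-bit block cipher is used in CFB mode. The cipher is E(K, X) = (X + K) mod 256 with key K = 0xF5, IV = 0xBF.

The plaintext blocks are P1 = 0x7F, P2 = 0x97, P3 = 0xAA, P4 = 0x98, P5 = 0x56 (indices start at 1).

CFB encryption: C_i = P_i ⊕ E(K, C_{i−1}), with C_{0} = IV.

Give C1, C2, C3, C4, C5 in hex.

C1: E(K, 0xBF) = 0xB4; 0x7F ⊕ 0xB4 = 0xCB.
C2: E(K, 0xCB) = 0xC0; 0x97 ⊕ 0xC0 = 0x57.
C3: E(K, 0x57) = 0x4C; 0xAA ⊕ 0x4C = 0xE6.
C4: E(K, 0xE6) = 0xDB; 0x98 ⊕ 0xDB = 0x43.
C5: E(K, 0x43) = 0x38; 0x56 ⊕ 0x38 = 0x6E.

C1 = 0xCB, C2 = 0x57, C3 = 0xE6, C4 = 0x43, C5 = 0x6E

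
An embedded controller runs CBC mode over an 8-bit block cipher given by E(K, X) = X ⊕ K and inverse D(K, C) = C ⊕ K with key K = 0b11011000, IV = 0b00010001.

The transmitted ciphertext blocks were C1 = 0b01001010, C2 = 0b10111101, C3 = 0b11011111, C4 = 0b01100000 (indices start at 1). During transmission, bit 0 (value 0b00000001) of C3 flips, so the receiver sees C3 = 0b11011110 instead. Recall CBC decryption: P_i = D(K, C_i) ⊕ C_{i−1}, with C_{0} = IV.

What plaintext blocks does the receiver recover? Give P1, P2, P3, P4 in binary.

Only C3 changed, to 0b11011110. In CBC, a change in C_i garbles P_i and flips the same bit in P_{i+1}. Decrypting the received ciphertext:
P1: D(K, 0b01001010) = 0b10010010; 0b10010010 ⊕ 0b00010001 = 0b10000011.
P2: D(K, 0b10111101) = 0b01100101; 0b01100101 ⊕ 0b01001010 = 0b00101111.
P3: D(K, 0b11011110) = 0b00000110; 0b00000110 ⊕ 0b10111101 = 0b10111011.
P4: D(K, 0b01100000) = 0b10111000; 0b10111000 ⊕ 0b11011110 = 0b01100110.
Blocks that differ from the original plaintext: P3, P4.

P1 = 0b10000011, P2 = 0b00101111, P3 = 0b10111011, P4 = 0b01100110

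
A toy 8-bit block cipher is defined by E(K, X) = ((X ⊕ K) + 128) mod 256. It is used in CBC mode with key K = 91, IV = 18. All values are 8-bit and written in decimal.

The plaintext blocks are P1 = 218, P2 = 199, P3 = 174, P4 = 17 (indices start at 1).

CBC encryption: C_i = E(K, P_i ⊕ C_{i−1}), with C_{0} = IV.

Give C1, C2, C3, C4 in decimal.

C1 = 19, C2 = 15, C3 = 122, C4 = 176

C1: P1 ⊕ 18 = 200; E(K, 200) = 19.
C2: P2 ⊕ 19 = 212; E(K, 212) = 15.
C3: P3 ⊕ 15 = 161; E(K, 161) = 122.
C4: P4 ⊕ 122 = 107; E(K, 107) = 176.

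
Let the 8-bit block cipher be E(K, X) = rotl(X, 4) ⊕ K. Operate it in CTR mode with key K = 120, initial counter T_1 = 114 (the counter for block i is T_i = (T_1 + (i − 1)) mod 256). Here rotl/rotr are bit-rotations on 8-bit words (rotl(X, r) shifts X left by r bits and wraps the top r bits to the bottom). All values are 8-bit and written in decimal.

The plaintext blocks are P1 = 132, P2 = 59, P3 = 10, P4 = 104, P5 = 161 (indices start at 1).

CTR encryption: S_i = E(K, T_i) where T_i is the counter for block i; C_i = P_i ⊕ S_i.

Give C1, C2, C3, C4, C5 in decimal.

C1: T = 114, S = E(K, T) = 95; 132 ⊕ 95 = 219.
C2: T = 115, S = E(K, T) = 79; 59 ⊕ 79 = 116.
C3: T = 116, S = E(K, T) = 63; 10 ⊕ 63 = 53.
C4: T = 117, S = E(K, T) = 47; 104 ⊕ 47 = 71.
C5: T = 118, S = E(K, T) = 31; 161 ⊕ 31 = 190.

C1 = 219, C2 = 116, C3 = 53, C4 = 71, C5 = 190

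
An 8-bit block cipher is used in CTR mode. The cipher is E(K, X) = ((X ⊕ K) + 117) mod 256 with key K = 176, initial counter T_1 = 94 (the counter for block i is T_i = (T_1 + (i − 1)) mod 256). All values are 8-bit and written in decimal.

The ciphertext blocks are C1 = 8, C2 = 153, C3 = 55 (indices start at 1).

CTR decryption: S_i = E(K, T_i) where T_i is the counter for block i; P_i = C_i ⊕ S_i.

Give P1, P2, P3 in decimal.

P1 = 107, P2 = 253, P3 = 114

P1: T = 94, S = E(K, T) = 99; 8 ⊕ 99 = 107.
P2: T = 95, S = E(K, T) = 100; 153 ⊕ 100 = 253.
P3: T = 96, S = E(K, T) = 69; 55 ⊕ 69 = 114.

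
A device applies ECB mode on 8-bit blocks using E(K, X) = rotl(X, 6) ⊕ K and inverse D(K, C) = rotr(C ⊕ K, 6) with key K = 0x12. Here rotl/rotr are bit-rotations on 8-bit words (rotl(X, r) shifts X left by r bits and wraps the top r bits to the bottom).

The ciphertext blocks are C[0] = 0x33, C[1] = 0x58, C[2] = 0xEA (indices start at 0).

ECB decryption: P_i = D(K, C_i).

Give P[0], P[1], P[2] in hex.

P[0]: D(K, 0x33) = 0x84.
P[1]: D(K, 0x58) = 0x29.
P[2]: D(K, 0xEA) = 0xE3.

P[0] = 0x84, P[1] = 0x29, P[2] = 0xE3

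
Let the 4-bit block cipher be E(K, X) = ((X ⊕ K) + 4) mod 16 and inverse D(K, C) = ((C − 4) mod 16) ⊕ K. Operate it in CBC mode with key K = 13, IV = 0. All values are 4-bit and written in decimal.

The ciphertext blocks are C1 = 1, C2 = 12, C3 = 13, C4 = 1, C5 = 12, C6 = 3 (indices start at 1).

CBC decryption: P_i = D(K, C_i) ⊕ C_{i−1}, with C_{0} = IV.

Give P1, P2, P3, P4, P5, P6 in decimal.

P1 = 0, P2 = 4, P3 = 8, P4 = 13, P5 = 4, P6 = 14

P1: D(K, 1) = 0; 0 ⊕ 0 = 0.
P2: D(K, 12) = 5; 5 ⊕ 1 = 4.
P3: D(K, 13) = 4; 4 ⊕ 12 = 8.
P4: D(K, 1) = 0; 0 ⊕ 13 = 13.
P5: D(K, 12) = 5; 5 ⊕ 1 = 4.
P6: D(K, 3) = 2; 2 ⊕ 12 = 14.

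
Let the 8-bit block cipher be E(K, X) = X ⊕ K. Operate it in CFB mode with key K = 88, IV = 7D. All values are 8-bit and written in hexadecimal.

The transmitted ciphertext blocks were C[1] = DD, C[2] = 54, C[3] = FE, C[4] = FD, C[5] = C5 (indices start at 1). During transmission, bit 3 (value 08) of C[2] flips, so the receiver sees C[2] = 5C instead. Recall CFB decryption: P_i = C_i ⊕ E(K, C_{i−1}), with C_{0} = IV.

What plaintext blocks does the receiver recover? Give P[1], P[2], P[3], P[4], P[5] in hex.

Only C[2] changed, to 5C. In CFB, a change in C_i flips the same bit in P_i and garbles P_{i+1}. Decrypting the received ciphertext:
P[1]: E(K, 7D) = F5; DD ⊕ F5 = 28.
P[2]: E(K, DD) = 55; 5C ⊕ 55 = 09.
P[3]: E(K, 5C) = D4; FE ⊕ D4 = 2A.
P[4]: E(K, FE) = 76; FD ⊕ 76 = 8B.
P[5]: E(K, FD) = 75; C5 ⊕ 75 = B0.
Blocks that differ from the original plaintext: P[2], P[3].

P[1] = 28, P[2] = 09, P[3] = 2A, P[4] = 8B, P[5] = B0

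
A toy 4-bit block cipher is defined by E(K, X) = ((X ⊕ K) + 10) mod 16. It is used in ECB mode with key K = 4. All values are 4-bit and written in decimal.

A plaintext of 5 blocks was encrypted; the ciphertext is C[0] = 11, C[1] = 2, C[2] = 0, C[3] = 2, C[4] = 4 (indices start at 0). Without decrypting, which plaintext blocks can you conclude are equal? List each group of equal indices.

ECB encrypts each block independently with the same key, so equal ciphertext blocks imply equal plaintext blocks.
C[1] = C[3] = 2, so P[1] = P[3].

P[1] = P[3]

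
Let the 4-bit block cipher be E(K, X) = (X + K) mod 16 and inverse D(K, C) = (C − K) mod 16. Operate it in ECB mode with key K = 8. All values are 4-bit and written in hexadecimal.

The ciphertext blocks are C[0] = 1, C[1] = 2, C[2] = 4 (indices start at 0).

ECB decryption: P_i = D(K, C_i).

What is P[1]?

P[1] = A

P[1]: D(K, 2) = A.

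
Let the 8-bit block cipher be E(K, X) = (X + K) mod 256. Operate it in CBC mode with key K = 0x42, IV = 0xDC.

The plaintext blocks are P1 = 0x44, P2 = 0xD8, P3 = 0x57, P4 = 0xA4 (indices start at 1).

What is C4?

C4 = 0x33

CBC encryption: C_i = E(K, P_i ⊕ C_{i−1}), with C_{0} = IV.
C1: P1 ⊕ 0xDC = 0x98; E(K, 0x98) = 0xDA.
C2: P2 ⊕ 0xDA = 0x02; E(K, 0x02) = 0x44.
C3: P3 ⊕ 0x44 = 0x13; E(K, 0x13) = 0x55.
C4: P4 ⊕ 0x55 = 0xF1; E(K, 0xF1) = 0x33.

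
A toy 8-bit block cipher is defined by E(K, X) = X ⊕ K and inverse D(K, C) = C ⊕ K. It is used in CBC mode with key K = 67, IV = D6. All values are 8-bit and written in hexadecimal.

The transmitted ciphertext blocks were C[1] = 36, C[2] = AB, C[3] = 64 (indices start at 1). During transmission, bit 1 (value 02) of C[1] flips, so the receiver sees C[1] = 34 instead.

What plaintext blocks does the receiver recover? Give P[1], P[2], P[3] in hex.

CBC decryption: P_i = D(K, C_i) ⊕ C_{i−1}, with C_{0} = IV.
Only C[1] changed, to 34. In CBC, a change in C_i garbles P_i and flips the same bit in P_{i+1}. Decrypting the received ciphertext:
P[1]: D(K, 34) = 53; 53 ⊕ D6 = 85.
P[2]: D(K, AB) = CC; CC ⊕ 34 = F8.
P[3]: D(K, 64) = 03; 03 ⊕ AB = A8.
Blocks that differ from the original plaintext: P[1], P[2].

P[1] = 85, P[2] = F8, P[3] = A8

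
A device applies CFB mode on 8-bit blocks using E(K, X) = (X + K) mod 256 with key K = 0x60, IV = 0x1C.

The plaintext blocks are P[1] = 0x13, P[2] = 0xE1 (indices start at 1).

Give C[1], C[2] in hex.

C[1] = 0x6F, C[2] = 0x2E

CFB encryption: C_i = P_i ⊕ E(K, C_{i−1}), with C_{0} = IV.
C[1]: E(K, 0x1C) = 0x7C; 0x13 ⊕ 0x7C = 0x6F.
C[2]: E(K, 0x6F) = 0xCF; 0xE1 ⊕ 0xCF = 0x2E.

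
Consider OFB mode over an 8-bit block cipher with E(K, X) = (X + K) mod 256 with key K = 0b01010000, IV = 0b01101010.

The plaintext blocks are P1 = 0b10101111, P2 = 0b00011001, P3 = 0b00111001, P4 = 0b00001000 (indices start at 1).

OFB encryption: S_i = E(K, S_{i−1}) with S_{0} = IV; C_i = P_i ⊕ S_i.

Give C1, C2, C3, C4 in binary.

C1 = 0b00010101, C2 = 0b00010011, C3 = 0b01100011, C4 = 0b10100010

C1: S = E(K, 0b01101010) = 0b10111010; 0b10101111 ⊕ 0b10111010 = 0b00010101.
C2: S = E(K, 0b10111010) = 0b00001010; 0b00011001 ⊕ 0b00001010 = 0b00010011.
C3: S = E(K, 0b00001010) = 0b01011010; 0b00111001 ⊕ 0b01011010 = 0b01100011.
C4: S = E(K, 0b01011010) = 0b10101010; 0b00001000 ⊕ 0b10101010 = 0b10100010.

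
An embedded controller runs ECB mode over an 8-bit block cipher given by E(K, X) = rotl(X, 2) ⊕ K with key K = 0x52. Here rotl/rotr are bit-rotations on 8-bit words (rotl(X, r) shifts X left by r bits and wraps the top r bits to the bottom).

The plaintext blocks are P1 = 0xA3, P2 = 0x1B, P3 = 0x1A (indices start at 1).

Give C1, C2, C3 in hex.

C1 = 0xDC, C2 = 0x3E, C3 = 0x3A

ECB encryption: C_i = E(K, P_i).
C1: E(K, 0xA3) = 0xDC.
C2: E(K, 0x1B) = 0x3E.
C3: E(K, 0x1A) = 0x3A.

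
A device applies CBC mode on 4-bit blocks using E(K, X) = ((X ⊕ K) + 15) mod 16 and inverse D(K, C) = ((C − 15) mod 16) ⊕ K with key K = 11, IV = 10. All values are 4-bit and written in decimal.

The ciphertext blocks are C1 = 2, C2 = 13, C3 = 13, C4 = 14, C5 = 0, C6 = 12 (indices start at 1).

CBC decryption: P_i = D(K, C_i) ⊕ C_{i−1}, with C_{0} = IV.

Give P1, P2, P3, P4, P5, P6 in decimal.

P1: D(K, 2) = 8; 8 ⊕ 10 = 2.
P2: D(K, 13) = 5; 5 ⊕ 2 = 7.
P3: D(K, 13) = 5; 5 ⊕ 13 = 8.
P4: D(K, 14) = 4; 4 ⊕ 13 = 9.
P5: D(K, 0) = 10; 10 ⊕ 14 = 4.
P6: D(K, 12) = 6; 6 ⊕ 0 = 6.

P1 = 2, P2 = 7, P3 = 8, P4 = 9, P5 = 4, P6 = 6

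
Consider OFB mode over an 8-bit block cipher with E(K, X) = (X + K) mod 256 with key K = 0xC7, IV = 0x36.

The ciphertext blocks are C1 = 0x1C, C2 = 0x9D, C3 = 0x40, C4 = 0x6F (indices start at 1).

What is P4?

OFB decryption: S_i = E(K, S_{i−1}) with S_{0} = IV; P_i = C_i ⊕ S_i.
P1: S = E(K, 0x36) = 0xFD; 0x1C ⊕ 0xFD = 0xE1.
P2: S = E(K, 0xFD) = 0xC4; 0x9D ⊕ 0xC4 = 0x59.
P3: S = E(K, 0xC4) = 0x8B; 0x40 ⊕ 0x8B = 0xCB.
P4: S = E(K, 0x8B) = 0x52; 0x6F ⊕ 0x52 = 0x3D.

P4 = 0x3D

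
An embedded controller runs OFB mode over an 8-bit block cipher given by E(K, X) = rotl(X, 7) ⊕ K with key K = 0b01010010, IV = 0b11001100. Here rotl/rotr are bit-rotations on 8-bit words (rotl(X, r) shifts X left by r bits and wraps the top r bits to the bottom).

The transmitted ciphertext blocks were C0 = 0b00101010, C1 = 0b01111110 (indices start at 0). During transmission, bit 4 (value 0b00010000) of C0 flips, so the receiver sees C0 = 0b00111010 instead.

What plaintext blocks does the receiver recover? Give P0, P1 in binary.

P0 = 0b00001110, P1 = 0b00110110

OFB decryption: S_i = E(K, S_{i−1}) with S_{−1} = IV; P_i = C_i ⊕ S_i.
Only C0 changed, to 0b00111010. In OFB, a change in C_i flips the same bit in P_i only; the keystream is unaffected. Decrypting the received ciphertext:
P0: S = E(K, 0b11001100) = 0b00110100; 0b00111010 ⊕ 0b00110100 = 0b00001110.
P1: S = E(K, 0b00110100) = 0b01001000; 0b01111110 ⊕ 0b01001000 = 0b00110110.
Blocks that differ from the original plaintext: P0.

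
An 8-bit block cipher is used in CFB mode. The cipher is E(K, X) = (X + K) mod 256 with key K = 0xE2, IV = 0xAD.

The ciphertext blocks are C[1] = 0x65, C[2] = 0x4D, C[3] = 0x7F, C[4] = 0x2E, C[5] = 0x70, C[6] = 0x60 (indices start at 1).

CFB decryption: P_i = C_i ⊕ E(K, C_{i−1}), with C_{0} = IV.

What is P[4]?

P[4]: E(K, 0x7F) = 0x61; 0x2E ⊕ 0x61 = 0x4F.

P[4] = 0x4F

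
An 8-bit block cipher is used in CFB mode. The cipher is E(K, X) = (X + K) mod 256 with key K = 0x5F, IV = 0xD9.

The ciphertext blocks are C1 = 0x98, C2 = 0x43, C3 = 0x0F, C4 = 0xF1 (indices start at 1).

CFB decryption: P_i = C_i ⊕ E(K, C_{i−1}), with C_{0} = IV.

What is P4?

P4 = 0x9F

P4: E(K, 0x0F) = 0x6E; 0xF1 ⊕ 0x6E = 0x9F.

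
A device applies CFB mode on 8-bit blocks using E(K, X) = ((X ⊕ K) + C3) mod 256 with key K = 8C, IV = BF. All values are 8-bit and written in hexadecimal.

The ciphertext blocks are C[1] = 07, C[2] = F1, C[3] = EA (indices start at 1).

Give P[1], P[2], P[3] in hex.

CFB decryption: P_i = C_i ⊕ E(K, C_{i−1}), with C_{0} = IV.
P[1]: E(K, BF) = F6; 07 ⊕ F6 = F1.
P[2]: E(K, 07) = 4E; F1 ⊕ 4E = BF.
P[3]: E(K, F1) = 40; EA ⊕ 40 = AA.

P[1] = F1, P[2] = BF, P[3] = AA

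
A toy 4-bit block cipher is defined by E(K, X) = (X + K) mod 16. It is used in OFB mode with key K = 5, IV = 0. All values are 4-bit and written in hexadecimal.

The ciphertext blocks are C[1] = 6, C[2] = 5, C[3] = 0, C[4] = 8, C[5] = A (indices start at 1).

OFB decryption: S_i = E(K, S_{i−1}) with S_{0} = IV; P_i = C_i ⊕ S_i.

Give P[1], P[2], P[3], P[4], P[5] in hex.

P[1] = 3, P[2] = F, P[3] = F, P[4] = C, P[5] = 3

P[1]: S = E(K, 0) = 5; 6 ⊕ 5 = 3.
P[2]: S = E(K, 5) = A; 5 ⊕ A = F.
P[3]: S = E(K, A) = F; 0 ⊕ F = F.
P[4]: S = E(K, F) = 4; 8 ⊕ 4 = C.
P[5]: S = E(K, 4) = 9; A ⊕ 9 = 3.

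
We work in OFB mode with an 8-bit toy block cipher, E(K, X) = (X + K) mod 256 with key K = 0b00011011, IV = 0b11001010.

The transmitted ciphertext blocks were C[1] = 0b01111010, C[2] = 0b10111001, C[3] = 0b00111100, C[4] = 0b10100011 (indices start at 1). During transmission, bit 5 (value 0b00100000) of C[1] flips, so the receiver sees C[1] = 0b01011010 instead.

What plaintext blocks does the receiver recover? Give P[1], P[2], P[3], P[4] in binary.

P[1] = 0b10111111, P[2] = 0b10111001, P[3] = 0b00100111, P[4] = 0b10010101

OFB decryption: S_i = E(K, S_{i−1}) with S_{0} = IV; P_i = C_i ⊕ S_i.
Only C[1] changed, to 0b01011010. In OFB, a change in C_i flips the same bit in P_i only; the keystream is unaffected. Decrypting the received ciphertext:
P[1]: S = E(K, 0b11001010) = 0b11100101; 0b01011010 ⊕ 0b11100101 = 0b10111111.
P[2]: S = E(K, 0b11100101) = 0b00000000; 0b10111001 ⊕ 0b00000000 = 0b10111001.
P[3]: S = E(K, 0b00000000) = 0b00011011; 0b00111100 ⊕ 0b00011011 = 0b00100111.
P[4]: S = E(K, 0b00011011) = 0b00110110; 0b10100011 ⊕ 0b00110110 = 0b10010101.
Blocks that differ from the original plaintext: P[1].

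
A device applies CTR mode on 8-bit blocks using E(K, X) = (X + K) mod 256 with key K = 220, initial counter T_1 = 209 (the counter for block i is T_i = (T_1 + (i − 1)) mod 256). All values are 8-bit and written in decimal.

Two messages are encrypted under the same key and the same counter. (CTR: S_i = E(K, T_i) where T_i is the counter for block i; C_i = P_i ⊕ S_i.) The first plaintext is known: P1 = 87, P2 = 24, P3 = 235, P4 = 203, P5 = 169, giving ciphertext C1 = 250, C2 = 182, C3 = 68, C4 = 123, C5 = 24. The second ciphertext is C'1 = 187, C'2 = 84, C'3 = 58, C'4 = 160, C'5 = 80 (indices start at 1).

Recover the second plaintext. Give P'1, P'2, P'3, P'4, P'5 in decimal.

P'1 = 22, P'2 = 250, P'3 = 149, P'4 = 16, P'5 = 225

In CTR with a reused counter, both messages share the same keystream S_i, so C_i ⊕ C'_i = P_i ⊕ P'_i and thus P'_i = P_i ⊕ C_i ⊕ C'_i.
P'1: 87 ⊕ 250 ⊕ 187 = 22.
P'2: 24 ⊕ 182 ⊕ 84 = 250.
P'3: 235 ⊕ 68 ⊕ 58 = 149.
P'4: 203 ⊕ 123 ⊕ 160 = 16.
P'5: 169 ⊕ 24 ⊕ 80 = 225.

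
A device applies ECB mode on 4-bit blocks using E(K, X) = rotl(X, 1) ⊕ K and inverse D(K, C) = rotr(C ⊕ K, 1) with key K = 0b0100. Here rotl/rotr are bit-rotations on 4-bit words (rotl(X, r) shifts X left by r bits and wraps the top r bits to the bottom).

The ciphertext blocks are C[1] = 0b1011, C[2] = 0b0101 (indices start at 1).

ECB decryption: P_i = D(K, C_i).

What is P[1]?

P[1] = 0b1111

P[1]: D(K, 0b1011) = 0b1111.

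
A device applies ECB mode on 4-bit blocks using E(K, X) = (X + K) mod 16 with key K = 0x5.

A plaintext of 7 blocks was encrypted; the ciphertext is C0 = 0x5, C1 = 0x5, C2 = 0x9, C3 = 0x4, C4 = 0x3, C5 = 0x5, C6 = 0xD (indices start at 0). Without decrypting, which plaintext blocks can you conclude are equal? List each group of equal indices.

P0 = P1 = P5

ECB encrypts each block independently with the same key, so equal ciphertext blocks imply equal plaintext blocks.
C0 = C1 = C5 = 0x5, so P0 = P1 = P5.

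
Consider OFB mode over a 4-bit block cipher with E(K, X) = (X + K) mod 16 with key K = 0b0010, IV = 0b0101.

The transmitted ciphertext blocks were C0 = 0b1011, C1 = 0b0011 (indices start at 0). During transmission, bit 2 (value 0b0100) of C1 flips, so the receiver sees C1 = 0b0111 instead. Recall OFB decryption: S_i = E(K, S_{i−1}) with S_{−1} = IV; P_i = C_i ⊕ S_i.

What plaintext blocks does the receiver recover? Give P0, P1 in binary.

P0 = 0b1100, P1 = 0b1110

Only C1 changed, to 0b0111. In OFB, a change in C_i flips the same bit in P_i only; the keystream is unaffected. Decrypting the received ciphertext:
P0: S = E(K, 0b0101) = 0b0111; 0b1011 ⊕ 0b0111 = 0b1100.
P1: S = E(K, 0b0111) = 0b1001; 0b0111 ⊕ 0b1001 = 0b1110.
Blocks that differ from the original plaintext: P1.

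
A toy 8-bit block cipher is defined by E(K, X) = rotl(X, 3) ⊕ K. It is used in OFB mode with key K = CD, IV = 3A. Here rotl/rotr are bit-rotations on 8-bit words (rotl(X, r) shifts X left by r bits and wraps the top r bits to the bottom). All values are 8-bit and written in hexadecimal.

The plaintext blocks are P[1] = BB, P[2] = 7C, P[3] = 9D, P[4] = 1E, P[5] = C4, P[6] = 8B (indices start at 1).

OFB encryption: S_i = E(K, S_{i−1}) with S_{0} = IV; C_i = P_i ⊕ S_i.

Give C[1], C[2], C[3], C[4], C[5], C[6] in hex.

C[1] = A7, C[2] = 51, C[3] = 39, C[4] = F6, C[5] = 4E, C[6] = 12

C[1]: S = E(K, 3A) = 1C; BB ⊕ 1C = A7.
C[2]: S = E(K, 1C) = 2D; 7C ⊕ 2D = 51.
C[3]: S = E(K, 2D) = A4; 9D ⊕ A4 = 39.
C[4]: S = E(K, A4) = E8; 1E ⊕ E8 = F6.
C[5]: S = E(K, E8) = 8A; C4 ⊕ 8A = 4E.
C[6]: S = E(K, 8A) = 99; 8B ⊕ 99 = 12.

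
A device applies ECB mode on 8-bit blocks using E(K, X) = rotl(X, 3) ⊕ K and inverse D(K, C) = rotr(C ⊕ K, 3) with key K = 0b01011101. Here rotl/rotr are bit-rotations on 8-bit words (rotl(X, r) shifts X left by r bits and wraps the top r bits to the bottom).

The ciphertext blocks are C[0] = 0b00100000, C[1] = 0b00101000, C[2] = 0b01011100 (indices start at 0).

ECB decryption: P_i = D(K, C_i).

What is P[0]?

P[0]: D(K, 0b00100000) = 0b10101111.

P[0] = 0b10101111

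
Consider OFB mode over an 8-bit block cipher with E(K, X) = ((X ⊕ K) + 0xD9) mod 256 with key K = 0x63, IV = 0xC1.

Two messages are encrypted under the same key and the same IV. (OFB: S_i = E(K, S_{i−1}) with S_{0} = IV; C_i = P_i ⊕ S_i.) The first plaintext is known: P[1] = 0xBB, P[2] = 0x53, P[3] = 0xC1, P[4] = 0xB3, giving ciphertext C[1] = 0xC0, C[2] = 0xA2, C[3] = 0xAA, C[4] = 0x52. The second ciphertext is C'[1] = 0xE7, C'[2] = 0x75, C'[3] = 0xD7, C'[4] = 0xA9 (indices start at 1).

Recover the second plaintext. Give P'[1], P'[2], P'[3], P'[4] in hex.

In OFB with a reused IV, both messages share the same keystream S_i, so C_i ⊕ C'_i = P_i ⊕ P'_i and thus P'_i = P_i ⊕ C_i ⊕ C'_i.
P'[1]: 0xBB ⊕ 0xC0 ⊕ 0xE7 = 0x9C.
P'[2]: 0x53 ⊕ 0xA2 ⊕ 0x75 = 0x84.
P'[3]: 0xC1 ⊕ 0xAA ⊕ 0xD7 = 0xBC.
P'[4]: 0xB3 ⊕ 0x52 ⊕ 0xA9 = 0x48.

P'[1] = 0x9C, P'[2] = 0x84, P'[3] = 0xBC, P'[4] = 0x48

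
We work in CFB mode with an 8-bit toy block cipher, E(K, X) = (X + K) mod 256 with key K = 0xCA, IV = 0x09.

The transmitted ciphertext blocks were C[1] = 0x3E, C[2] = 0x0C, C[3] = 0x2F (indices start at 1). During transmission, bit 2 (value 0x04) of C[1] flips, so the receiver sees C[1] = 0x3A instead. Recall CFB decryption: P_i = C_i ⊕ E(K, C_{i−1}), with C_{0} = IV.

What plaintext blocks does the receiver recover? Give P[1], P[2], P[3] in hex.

Only C[1] changed, to 0x3A. In CFB, a change in C_i flips the same bit in P_i and garbles P_{i+1}. Decrypting the received ciphertext:
P[1]: E(K, 0x09) = 0xD3; 0x3A ⊕ 0xD3 = 0xE9.
P[2]: E(K, 0x3A) = 0x04; 0x0C ⊕ 0x04 = 0x08.
P[3]: E(K, 0x0C) = 0xD6; 0x2F ⊕ 0xD6 = 0xF9.
Blocks that differ from the original plaintext: P[1], P[2].

P[1] = 0xE9, P[2] = 0x08, P[3] = 0xF9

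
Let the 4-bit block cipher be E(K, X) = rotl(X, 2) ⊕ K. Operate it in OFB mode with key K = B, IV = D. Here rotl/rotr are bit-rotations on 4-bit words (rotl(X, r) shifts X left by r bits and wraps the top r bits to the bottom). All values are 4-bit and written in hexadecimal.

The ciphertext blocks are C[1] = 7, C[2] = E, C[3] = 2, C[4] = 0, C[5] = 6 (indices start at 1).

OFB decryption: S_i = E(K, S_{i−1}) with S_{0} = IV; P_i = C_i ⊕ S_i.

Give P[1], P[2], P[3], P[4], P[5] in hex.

P[1] = B, P[2] = 6, P[3] = B, P[4] = D, P[5] = A

P[1]: S = E(K, D) = C; 7 ⊕ C = B.
P[2]: S = E(K, C) = 8; E ⊕ 8 = 6.
P[3]: S = E(K, 8) = 9; 2 ⊕ 9 = B.
P[4]: S = E(K, 9) = D; 0 ⊕ D = D.
P[5]: S = E(K, D) = C; 6 ⊕ C = A.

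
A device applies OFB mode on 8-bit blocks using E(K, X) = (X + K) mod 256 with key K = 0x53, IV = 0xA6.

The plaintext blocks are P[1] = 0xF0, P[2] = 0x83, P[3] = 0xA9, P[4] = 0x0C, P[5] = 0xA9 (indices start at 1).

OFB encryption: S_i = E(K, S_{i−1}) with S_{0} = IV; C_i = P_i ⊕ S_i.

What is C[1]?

C[1] = 0x09

C[1]: S = E(K, 0xA6) = 0xF9; 0xF0 ⊕ 0xF9 = 0x09.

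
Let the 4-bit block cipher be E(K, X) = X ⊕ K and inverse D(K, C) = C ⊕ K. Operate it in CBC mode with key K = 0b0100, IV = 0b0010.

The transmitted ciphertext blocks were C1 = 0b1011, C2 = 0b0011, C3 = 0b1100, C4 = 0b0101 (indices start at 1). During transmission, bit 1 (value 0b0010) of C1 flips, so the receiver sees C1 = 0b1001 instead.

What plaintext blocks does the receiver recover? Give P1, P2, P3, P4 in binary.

P1 = 0b1111, P2 = 0b1110, P3 = 0b1011, P4 = 0b1101

CBC decryption: P_i = D(K, C_i) ⊕ C_{i−1}, with C_{0} = IV.
Only C1 changed, to 0b1001. In CBC, a change in C_i garbles P_i and flips the same bit in P_{i+1}. Decrypting the received ciphertext:
P1: D(K, 0b1001) = 0b1101; 0b1101 ⊕ 0b0010 = 0b1111.
P2: D(K, 0b0011) = 0b0111; 0b0111 ⊕ 0b1001 = 0b1110.
P3: D(K, 0b1100) = 0b1000; 0b1000 ⊕ 0b0011 = 0b1011.
P4: D(K, 0b0101) = 0b0001; 0b0001 ⊕ 0b1100 = 0b1101.
Blocks that differ from the original plaintext: P1, P2.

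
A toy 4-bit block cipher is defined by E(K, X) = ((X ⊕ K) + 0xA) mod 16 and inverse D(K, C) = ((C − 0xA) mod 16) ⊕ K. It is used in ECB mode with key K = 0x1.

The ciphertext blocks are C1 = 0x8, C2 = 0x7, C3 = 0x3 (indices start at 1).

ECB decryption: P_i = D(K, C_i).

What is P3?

P3: D(K, 0x3) = 0x8.

P3 = 0x8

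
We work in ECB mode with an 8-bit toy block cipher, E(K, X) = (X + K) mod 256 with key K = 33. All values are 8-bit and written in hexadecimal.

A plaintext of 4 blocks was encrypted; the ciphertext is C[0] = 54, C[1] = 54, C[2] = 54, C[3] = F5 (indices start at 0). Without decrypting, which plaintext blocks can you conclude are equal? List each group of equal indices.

P[0] = P[1] = P[2]

ECB encrypts each block independently with the same key, so equal ciphertext blocks imply equal plaintext blocks.
C[0] = C[1] = C[2] = 54, so P[0] = P[1] = P[2].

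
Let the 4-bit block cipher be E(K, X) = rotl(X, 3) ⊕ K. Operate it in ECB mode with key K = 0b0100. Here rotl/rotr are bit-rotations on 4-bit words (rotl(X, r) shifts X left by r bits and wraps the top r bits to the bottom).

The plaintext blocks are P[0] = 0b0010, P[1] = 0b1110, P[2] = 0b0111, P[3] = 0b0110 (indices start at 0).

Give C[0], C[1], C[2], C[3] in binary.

ECB encryption: C_i = E(K, P_i).
C[0]: E(K, 0b0010) = 0b0101.
C[1]: E(K, 0b1110) = 0b0011.
C[2]: E(K, 0b0111) = 0b1111.
C[3]: E(K, 0b0110) = 0b0111.

C[0] = 0b0101, C[1] = 0b0011, C[2] = 0b1111, C[3] = 0b0111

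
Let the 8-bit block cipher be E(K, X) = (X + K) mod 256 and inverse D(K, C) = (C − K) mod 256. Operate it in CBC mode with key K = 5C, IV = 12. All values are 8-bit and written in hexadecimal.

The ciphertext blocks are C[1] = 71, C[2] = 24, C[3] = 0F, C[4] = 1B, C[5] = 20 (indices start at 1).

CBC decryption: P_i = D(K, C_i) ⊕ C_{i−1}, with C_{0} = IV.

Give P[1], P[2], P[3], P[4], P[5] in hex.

P[1] = 07, P[2] = B9, P[3] = 97, P[4] = B0, P[5] = DF

P[1]: D(K, 71) = 15; 15 ⊕ 12 = 07.
P[2]: D(K, 24) = C8; C8 ⊕ 71 = B9.
P[3]: D(K, 0F) = B3; B3 ⊕ 24 = 97.
P[4]: D(K, 1B) = BF; BF ⊕ 0F = B0.
P[5]: D(K, 20) = C4; C4 ⊕ 1B = DF.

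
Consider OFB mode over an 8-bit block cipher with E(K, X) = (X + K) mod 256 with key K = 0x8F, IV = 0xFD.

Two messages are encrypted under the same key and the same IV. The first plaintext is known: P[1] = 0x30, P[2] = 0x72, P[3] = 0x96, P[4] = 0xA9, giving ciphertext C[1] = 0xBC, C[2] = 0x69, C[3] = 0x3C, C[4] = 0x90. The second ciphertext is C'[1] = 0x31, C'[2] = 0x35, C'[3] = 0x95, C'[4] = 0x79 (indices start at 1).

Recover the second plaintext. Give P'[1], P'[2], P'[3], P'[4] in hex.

In OFB with a reused IV, both messages share the same keystream S_i, so C_i ⊕ C'_i = P_i ⊕ P'_i and thus P'_i = P_i ⊕ C_i ⊕ C'_i.
P'[1]: 0x30 ⊕ 0xBC ⊕ 0x31 = 0xBD.
P'[2]: 0x72 ⊕ 0x69 ⊕ 0x35 = 0x2E.
P'[3]: 0x96 ⊕ 0x3C ⊕ 0x95 = 0x3F.
P'[4]: 0xA9 ⊕ 0x90 ⊕ 0x79 = 0x40.

P'[1] = 0xBD, P'[2] = 0x2E, P'[3] = 0x3F, P'[4] = 0x40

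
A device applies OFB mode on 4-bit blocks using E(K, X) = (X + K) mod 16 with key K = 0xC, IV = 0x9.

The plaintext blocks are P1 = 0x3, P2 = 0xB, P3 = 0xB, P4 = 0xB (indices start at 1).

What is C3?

C3 = 0x6

OFB encryption: S_i = E(K, S_{i−1}) with S_{0} = IV; C_i = P_i ⊕ S_i.
C1: S = E(K, 0x9) = 0x5; 0x3 ⊕ 0x5 = 0x6.
C2: S = E(K, 0x5) = 0x1; 0xB ⊕ 0x1 = 0xA.
C3: S = E(K, 0x1) = 0xD; 0xB ⊕ 0xD = 0x6.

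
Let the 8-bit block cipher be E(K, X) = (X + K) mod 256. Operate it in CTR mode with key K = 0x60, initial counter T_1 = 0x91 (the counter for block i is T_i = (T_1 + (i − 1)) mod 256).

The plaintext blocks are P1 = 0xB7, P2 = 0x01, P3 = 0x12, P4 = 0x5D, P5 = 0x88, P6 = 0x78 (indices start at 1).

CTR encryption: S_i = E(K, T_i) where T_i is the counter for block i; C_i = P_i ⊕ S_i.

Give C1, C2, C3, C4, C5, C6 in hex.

C1 = 0x46, C2 = 0xF3, C3 = 0xE1, C4 = 0xA9, C5 = 0x7D, C6 = 0x8E

C1: T = 0x91, S = E(K, T) = 0xF1; 0xB7 ⊕ 0xF1 = 0x46.
C2: T = 0x92, S = E(K, T) = 0xF2; 0x01 ⊕ 0xF2 = 0xF3.
C3: T = 0x93, S = E(K, T) = 0xF3; 0x12 ⊕ 0xF3 = 0xE1.
C4: T = 0x94, S = E(K, T) = 0xF4; 0x5D ⊕ 0xF4 = 0xA9.
C5: T = 0x95, S = E(K, T) = 0xF5; 0x88 ⊕ 0xF5 = 0x7D.
C6: T = 0x96, S = E(K, T) = 0xF6; 0x78 ⊕ 0xF6 = 0x8E.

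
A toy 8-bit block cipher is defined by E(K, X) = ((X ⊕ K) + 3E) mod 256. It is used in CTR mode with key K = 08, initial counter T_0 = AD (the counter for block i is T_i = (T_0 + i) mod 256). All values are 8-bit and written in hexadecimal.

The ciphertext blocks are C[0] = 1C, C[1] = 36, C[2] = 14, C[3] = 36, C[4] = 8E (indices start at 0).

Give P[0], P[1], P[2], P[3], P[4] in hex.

P[0] = FF, P[1] = D2, P[2] = F1, P[3] = C0, P[4] = 79

CTR decryption: S_i = E(K, T_i) where T_i is the counter for block i; P_i = C_i ⊕ S_i.
P[0]: T = AD, S = E(K, T) = E3; 1C ⊕ E3 = FF.
P[1]: T = AE, S = E(K, T) = E4; 36 ⊕ E4 = D2.
P[2]: T = AF, S = E(K, T) = E5; 14 ⊕ E5 = F1.
P[3]: T = B0, S = E(K, T) = F6; 36 ⊕ F6 = C0.
P[4]: T = B1, S = E(K, T) = F7; 8E ⊕ F7 = 79.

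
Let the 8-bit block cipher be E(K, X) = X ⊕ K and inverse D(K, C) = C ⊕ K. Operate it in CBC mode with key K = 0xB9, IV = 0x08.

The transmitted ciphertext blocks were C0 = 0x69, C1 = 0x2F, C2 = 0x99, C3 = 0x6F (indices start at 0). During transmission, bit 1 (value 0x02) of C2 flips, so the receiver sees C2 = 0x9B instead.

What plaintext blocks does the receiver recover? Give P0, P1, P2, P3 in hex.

CBC decryption: P_i = D(K, C_i) ⊕ C_{i−1}, with C_{−1} = IV.
Only C2 changed, to 0x9B. In CBC, a change in C_i garbles P_i and flips the same bit in P_{i+1}. Decrypting the received ciphertext:
P0: D(K, 0x69) = 0xD0; 0xD0 ⊕ 0x08 = 0xD8.
P1: D(K, 0x2F) = 0x96; 0x96 ⊕ 0x69 = 0xFF.
P2: D(K, 0x9B) = 0x22; 0x22 ⊕ 0x2F = 0x0D.
P3: D(K, 0x6F) = 0xD6; 0xD6 ⊕ 0x9B = 0x4D.
Blocks that differ from the original plaintext: P2, P3.

P0 = 0xD8, P1 = 0xFF, P2 = 0x0D, P3 = 0x4D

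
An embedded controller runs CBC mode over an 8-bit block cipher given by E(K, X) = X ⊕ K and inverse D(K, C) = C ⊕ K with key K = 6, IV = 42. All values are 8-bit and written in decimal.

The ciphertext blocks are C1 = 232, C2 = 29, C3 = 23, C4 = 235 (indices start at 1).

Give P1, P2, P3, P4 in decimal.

P1 = 196, P2 = 243, P3 = 12, P4 = 250

CBC decryption: P_i = D(K, C_i) ⊕ C_{i−1}, with C_{0} = IV.
P1: D(K, 232) = 238; 238 ⊕ 42 = 196.
P2: D(K, 29) = 27; 27 ⊕ 232 = 243.
P3: D(K, 23) = 17; 17 ⊕ 29 = 12.
P4: D(K, 235) = 237; 237 ⊕ 23 = 250.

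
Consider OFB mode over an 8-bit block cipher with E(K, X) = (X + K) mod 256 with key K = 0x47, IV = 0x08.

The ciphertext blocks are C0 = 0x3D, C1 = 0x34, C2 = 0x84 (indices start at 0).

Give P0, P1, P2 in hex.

P0 = 0x72, P1 = 0xA2, P2 = 0x59

OFB decryption: S_i = E(K, S_{i−1}) with S_{−1} = IV; P_i = C_i ⊕ S_i.
P0: S = E(K, 0x08) = 0x4F; 0x3D ⊕ 0x4F = 0x72.
P1: S = E(K, 0x4F) = 0x96; 0x34 ⊕ 0x96 = 0xA2.
P2: S = E(K, 0x96) = 0xDD; 0x84 ⊕ 0xDD = 0x59.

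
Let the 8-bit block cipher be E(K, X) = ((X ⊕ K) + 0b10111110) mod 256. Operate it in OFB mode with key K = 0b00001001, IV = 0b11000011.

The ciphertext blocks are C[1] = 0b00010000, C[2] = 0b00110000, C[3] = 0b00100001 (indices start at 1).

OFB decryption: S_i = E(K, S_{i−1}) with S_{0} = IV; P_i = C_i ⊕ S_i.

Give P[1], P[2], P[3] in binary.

P[1]: S = E(K, 0b11000011) = 0b10001000; 0b00010000 ⊕ 0b10001000 = 0b10011000.
P[2]: S = E(K, 0b10001000) = 0b00111111; 0b00110000 ⊕ 0b00111111 = 0b00001111.
P[3]: S = E(K, 0b00111111) = 0b11110100; 0b00100001 ⊕ 0b11110100 = 0b11010101.

P[1] = 0b10011000, P[2] = 0b00001111, P[3] = 0b11010101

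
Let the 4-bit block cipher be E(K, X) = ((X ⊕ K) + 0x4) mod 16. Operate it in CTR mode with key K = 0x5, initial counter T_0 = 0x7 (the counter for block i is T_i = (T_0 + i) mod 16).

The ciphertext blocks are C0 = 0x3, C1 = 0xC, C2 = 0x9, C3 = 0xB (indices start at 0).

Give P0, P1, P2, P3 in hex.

CTR decryption: S_i = E(K, T_i) where T_i is the counter for block i; P_i = C_i ⊕ S_i.
P0: T = 0x7, S = E(K, T) = 0x6; 0x3 ⊕ 0x6 = 0x5.
P1: T = 0x8, S = E(K, T) = 0x1; 0xC ⊕ 0x1 = 0xD.
P2: T = 0x9, S = E(K, T) = 0x0; 0x9 ⊕ 0x0 = 0x9.
P3: T = 0xA, S = E(K, T) = 0x3; 0xB ⊕ 0x3 = 0x8.

P0 = 0x5, P1 = 0xD, P2 = 0x9, P3 = 0x8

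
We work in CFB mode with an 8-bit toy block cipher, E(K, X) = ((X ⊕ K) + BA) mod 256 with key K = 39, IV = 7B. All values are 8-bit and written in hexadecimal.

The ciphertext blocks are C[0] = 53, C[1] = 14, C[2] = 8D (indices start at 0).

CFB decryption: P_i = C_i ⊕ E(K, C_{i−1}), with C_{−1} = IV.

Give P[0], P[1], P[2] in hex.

P[0]: E(K, 7B) = FC; 53 ⊕ FC = AF.
P[1]: E(K, 53) = 24; 14 ⊕ 24 = 30.
P[2]: E(K, 14) = E7; 8D ⊕ E7 = 6A.

P[0] = AF, P[1] = 30, P[2] = 6A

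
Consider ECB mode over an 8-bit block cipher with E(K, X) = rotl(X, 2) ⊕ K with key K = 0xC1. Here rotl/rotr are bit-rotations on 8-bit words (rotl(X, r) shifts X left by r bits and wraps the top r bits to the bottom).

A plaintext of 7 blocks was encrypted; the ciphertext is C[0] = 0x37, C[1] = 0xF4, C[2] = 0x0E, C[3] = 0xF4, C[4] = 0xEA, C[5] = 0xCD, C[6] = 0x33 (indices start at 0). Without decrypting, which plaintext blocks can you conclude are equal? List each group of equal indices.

ECB encrypts each block independently with the same key, so equal ciphertext blocks imply equal plaintext blocks.
C[1] = C[3] = 0xF4, so P[1] = P[3].

P[1] = P[3]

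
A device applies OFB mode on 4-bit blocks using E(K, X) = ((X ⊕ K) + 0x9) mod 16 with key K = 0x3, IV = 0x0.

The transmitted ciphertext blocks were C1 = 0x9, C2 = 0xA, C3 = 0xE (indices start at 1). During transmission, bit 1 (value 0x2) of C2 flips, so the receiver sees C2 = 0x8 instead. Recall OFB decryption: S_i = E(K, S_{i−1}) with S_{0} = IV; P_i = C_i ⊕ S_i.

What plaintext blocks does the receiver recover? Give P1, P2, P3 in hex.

P1 = 0x5, P2 = 0x0, P3 = 0xA

Only C2 changed, to 0x8. In OFB, a change in C_i flips the same bit in P_i only; the keystream is unaffected. Decrypting the received ciphertext:
P1: S = E(K, 0x0) = 0xC; 0x9 ⊕ 0xC = 0x5.
P2: S = E(K, 0xC) = 0x8; 0x8 ⊕ 0x8 = 0x0.
P3: S = E(K, 0x8) = 0x4; 0xE ⊕ 0x4 = 0xA.
Blocks that differ from the original plaintext: P2.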